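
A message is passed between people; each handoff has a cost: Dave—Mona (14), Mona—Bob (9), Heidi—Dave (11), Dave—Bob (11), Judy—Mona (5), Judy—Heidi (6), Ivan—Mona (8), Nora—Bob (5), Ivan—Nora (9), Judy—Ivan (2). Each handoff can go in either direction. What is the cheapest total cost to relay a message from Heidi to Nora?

A few of the Heidi→Nora routes:
Heidi - Dave - Bob - Nora: 11 + 11 + 5 = 27
Heidi - Judy - Ivan - Nora: 6 + 2 + 9 = 17
Heidi - Judy - Mona - Bob - Nora: 6 + 5 + 9 + 5 = 25
Best route has total 17.

17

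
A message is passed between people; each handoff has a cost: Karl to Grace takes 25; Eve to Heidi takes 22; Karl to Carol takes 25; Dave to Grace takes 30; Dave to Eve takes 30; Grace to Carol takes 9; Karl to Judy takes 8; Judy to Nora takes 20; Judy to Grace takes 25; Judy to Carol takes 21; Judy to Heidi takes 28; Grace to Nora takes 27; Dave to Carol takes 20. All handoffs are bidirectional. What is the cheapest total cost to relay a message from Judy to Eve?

50

A few of the Judy→Eve routes:
Judy-Grace-Carol-Dave-Eve: 25 + 9 + 20 + 30 = 84
Judy-Karl-Carol-Dave-Eve: 8 + 25 + 20 + 30 = 83
Judy-Grace-Dave-Eve: 25 + 30 + 30 = 85
Judy-Carol-Dave-Eve: 21 + 20 + 30 = 71
Judy-Heidi-Eve: 28 + 22 = 50
Shortest: 50.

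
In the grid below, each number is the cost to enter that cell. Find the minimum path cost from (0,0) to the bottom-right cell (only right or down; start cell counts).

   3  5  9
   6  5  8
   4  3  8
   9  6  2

Path r0c0 r0c1 r1c1 r2c1 r3c1 r3c2: 3 + 5 + 5 + 3 + 6 + 2 = 24.
(Top row then right column would cost 35.)

24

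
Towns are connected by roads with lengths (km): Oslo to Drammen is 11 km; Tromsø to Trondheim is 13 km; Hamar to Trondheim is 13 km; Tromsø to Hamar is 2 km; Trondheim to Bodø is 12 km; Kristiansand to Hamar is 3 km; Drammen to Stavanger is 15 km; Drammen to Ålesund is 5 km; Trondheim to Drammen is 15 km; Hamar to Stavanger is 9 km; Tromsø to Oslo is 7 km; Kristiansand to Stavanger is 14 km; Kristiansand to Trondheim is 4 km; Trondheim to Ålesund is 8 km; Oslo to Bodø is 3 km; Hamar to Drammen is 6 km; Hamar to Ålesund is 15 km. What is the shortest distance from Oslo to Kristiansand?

12

A few of the Oslo→Kristiansand routes:
Oslo-Tromsø-Trondheim-Kristiansand: 7 + 13 + 4 = 24
Oslo-Drammen-Hamar-Kristiansand: 11 + 6 + 3 = 20
Oslo-Tromsø-Hamar-Kristiansand: 7 + 2 + 3 = 12
Oslo-Bodø-Trondheim-Kristiansand: 3 + 12 + 4 = 19
Best route has total 12 km.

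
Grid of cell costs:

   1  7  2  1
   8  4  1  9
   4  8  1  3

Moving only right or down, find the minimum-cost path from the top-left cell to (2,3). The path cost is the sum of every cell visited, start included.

Path [0,0] [0,1] [0,2] [1,2] [2,2] [2,3]: 1 + 7 + 2 + 1 + 1 + 3 = 15.

15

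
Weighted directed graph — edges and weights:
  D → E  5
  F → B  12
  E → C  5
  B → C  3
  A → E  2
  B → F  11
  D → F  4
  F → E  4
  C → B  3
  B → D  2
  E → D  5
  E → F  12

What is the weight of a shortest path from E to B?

8

Routes from E to B:
E -> C -> B: 5 + 3 = 8
E -> D -> F -> B: 5 + 4 + 12 = 21
E -> F -> B: 12 + 12 = 24
The minimum is 8.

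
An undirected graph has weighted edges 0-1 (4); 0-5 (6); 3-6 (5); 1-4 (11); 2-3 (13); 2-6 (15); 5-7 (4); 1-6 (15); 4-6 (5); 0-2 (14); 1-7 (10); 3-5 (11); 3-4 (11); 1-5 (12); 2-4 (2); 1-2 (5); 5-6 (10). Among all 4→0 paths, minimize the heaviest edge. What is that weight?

5

Comparing a few candidate routes:
4 → 3 → 6 → 5 → 7 → 1 → 0: max(11, 5, 10, 4, 10, 4) = 11
4 → 2 → 1 → 7 → 5 → 0: max(2, 5, 10, 4, 6) = 10
4 → 6 → 5 → 0: max(5, 10, 6) = 10
4 → 6 → 5 → 7 → 1 → 0: max(5, 10, 4, 10, 4) = 10
4 → 2 → 1 → 0: max(2, 5, 4) = 5
4 → 3 → 6 → 5 → 0: max(11, 5, 10, 6) = 11
Best route has worst link 5.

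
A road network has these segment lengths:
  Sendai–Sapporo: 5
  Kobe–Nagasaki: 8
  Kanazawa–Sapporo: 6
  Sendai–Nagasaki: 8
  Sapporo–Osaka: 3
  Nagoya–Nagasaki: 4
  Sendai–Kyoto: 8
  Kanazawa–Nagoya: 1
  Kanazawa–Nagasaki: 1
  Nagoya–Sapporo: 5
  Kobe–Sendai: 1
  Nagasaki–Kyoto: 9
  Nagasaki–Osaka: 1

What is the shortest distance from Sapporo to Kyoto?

13

Comparing a few candidate routes:
Sapporo -> Nagoya -> Kanazawa -> Nagasaki -> Kyoto: 5 + 1 + 1 + 9 = 16
Sapporo -> Kanazawa -> Nagasaki -> Kyoto: 6 + 1 + 9 = 16
Sapporo -> Osaka -> Nagasaki -> Kyoto: 3 + 1 + 9 = 13
Sapporo -> Sendai -> Kyoto: 5 + 8 = 13
Shortest: 13.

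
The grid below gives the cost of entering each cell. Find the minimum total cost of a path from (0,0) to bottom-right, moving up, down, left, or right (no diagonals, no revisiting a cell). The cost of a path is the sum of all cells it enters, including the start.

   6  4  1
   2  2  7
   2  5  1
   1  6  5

Cheapest: (0,0) (1,0) (1,1) (2,1) (2,2) (3,2)
  6 + 2 + 2 + 5 + 1 + 5 = 21

21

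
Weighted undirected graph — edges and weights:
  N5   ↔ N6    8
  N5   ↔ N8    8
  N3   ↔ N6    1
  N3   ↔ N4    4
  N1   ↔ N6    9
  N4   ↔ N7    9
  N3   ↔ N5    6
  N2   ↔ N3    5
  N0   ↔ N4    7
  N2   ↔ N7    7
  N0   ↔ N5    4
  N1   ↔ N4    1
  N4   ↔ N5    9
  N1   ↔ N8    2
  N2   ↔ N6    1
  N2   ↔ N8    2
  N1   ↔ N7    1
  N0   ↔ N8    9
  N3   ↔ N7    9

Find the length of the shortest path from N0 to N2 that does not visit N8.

A few of the N0→N2 routes:
N0 - N5 - N6 - N2: 4 + 8 + 1 = 13
N0 - N5 - N3 - N2: 4 + 6 + 5 = 15
N0 - N4 - N3 - N6 - N2: 7 + 4 + 1 + 1 = 13
N0 - N5 - N3 - N6 - N2: 4 + 6 + 1 + 1 = 12
Best route has total 12.

12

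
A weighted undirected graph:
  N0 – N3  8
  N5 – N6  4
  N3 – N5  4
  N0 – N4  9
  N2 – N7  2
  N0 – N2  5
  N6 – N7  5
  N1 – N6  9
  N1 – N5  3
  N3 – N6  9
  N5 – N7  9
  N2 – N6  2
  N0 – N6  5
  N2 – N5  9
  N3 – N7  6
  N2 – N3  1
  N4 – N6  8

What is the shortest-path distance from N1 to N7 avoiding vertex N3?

Some routes from N1 to N7 avoiding N3:
N1 → N5 → N6 → N2 → N7: 3 + 4 + 2 + 2 = 11
N1 → N5 → N6 → N7: 3 + 4 + 5 = 12
N1 → N5 → N7: 3 + 9 = 12
N1 → N6 → N2 → N7: 9 + 2 + 2 = 13
Shortest: 11.

11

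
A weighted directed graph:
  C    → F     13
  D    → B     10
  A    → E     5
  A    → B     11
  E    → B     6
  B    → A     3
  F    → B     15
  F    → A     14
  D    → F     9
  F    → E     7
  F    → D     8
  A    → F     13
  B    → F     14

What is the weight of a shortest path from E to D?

28

Routes from E to D:
E→B→F→D: 6 + 14 + 8 = 28
E→B→A→F→D: 6 + 3 + 13 + 8 = 30
Best route has total 28.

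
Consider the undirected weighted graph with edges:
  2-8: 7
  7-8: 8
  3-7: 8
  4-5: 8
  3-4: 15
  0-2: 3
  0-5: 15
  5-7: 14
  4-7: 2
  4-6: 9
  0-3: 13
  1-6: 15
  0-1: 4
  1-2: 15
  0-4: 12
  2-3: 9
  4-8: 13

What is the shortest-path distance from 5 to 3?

Some routes from 5 to 3:
5 -> 7 -> 3: 14 + 8 = 22
5 -> 0 -> 2 -> 3: 15 + 3 + 9 = 27
5 -> 4 -> 7 -> 3: 8 + 2 + 8 = 18
5 -> 4 -> 3: 8 + 15 = 23
The minimum is 18.

18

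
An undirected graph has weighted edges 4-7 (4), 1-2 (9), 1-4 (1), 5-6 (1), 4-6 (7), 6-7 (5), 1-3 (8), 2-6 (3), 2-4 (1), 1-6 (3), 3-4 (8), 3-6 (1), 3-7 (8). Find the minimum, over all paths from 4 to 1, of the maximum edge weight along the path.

A few of the 4→1 routes:
4 → 2 → 6 → 1: max(1, 3, 3) = 3
4 → 1: max(1) = 1
4 → 6 → 1: max(7, 3) = 7
4 → 7 → 3 → 1: max(4, 8, 8) = 8
4 → 7 → 6 → 1: max(4, 5, 3) = 5
The minimum achievable maximum is 1.

1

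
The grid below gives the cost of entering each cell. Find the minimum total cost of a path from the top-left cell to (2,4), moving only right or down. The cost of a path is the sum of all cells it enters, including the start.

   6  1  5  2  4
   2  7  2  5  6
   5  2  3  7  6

30

Take (0,0) (0,1) (0,2) (0,3) (0,4) (1,4) (2,4) for a total of 6 + 1 + 5 + 2 + 4 + 6 + 6 = 30.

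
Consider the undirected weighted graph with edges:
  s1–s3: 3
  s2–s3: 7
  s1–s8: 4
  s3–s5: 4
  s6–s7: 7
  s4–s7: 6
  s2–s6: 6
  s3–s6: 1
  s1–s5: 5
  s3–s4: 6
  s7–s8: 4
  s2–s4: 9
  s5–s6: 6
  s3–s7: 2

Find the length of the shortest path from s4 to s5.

Checking several routes:
s4-s3-s6-s5: 6 + 1 + 6 = 13
s4-s7-s3-s5: 6 + 2 + 4 = 12
s4-s3-s1-s5: 6 + 3 + 5 = 14
s4-s3-s5: 6 + 4 = 10
s4-s7-s3-s6-s5: 6 + 2 + 1 + 6 = 15
The minimum is 10.

10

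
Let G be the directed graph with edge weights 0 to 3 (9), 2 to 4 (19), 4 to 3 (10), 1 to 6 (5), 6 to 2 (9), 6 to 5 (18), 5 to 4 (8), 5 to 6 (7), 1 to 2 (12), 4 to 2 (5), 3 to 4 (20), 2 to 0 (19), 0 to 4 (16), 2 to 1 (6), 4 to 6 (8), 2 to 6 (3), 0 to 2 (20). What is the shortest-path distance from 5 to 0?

32

Routes from 5 to 0:
5→6→2→0: 7 + 9 + 19 = 35
5→4→2→0: 8 + 5 + 19 = 32
5→4→6→2→0: 8 + 8 + 9 + 19 = 44
The minimum is 32.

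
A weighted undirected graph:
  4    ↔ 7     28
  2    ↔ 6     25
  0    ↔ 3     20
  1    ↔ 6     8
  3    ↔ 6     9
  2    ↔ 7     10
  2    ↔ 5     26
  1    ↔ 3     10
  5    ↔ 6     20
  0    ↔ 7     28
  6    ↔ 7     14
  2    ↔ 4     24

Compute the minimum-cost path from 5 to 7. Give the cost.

34

Some routes from 5 to 7:
5 - 2 - 6 - 7: 26 + 25 + 14 = 65
5 - 6 - 2 - 7: 20 + 25 + 10 = 55
5 - 2 - 7: 26 + 10 = 36
5 - 6 - 7: 20 + 14 = 34
Best route has total 34.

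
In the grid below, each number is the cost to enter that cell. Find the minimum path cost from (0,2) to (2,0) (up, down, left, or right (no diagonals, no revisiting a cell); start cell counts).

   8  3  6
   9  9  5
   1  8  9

27

Best path: r0c2 r0c1 r0c0 r1c0 r2c0
Cost: 6 + 3 + 8 + 9 + 1 = 27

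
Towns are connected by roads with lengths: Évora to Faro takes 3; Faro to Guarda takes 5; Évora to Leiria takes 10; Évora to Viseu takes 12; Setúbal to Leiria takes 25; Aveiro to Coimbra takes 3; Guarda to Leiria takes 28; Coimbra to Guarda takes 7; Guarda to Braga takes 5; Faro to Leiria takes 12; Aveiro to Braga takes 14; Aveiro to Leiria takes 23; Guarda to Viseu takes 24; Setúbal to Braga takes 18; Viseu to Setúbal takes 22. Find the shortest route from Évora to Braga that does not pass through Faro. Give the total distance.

41

Checking several routes:
Évora→Leiria→Guarda→Braga: 10 + 28 + 5 = 43
Évora→Viseu→Setúbal→Braga: 12 + 22 + 18 = 52
Évora→Leiria→Setúbal→Braga: 10 + 25 + 18 = 53
Évora→Leiria→Aveiro→Coimbra→Guarda→Braga: 10 + 23 + 3 + 7 + 5 = 48
Évora→Leiria→Aveiro→Braga: 10 + 23 + 14 = 47
Évora→Viseu→Guarda→Braga: 12 + 24 + 5 = 41
Shortest: 41.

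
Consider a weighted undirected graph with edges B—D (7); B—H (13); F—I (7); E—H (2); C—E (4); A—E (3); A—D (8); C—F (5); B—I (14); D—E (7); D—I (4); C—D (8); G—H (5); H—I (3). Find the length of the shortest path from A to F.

12

Some routes from A to F:
A→D→I→F: 8 + 4 + 7 = 19
A→E→D→I→F: 3 + 7 + 4 + 7 = 21
A→E→C→F: 3 + 4 + 5 = 12
A→E→H→I→F: 3 + 2 + 3 + 7 = 15
The minimum is 12.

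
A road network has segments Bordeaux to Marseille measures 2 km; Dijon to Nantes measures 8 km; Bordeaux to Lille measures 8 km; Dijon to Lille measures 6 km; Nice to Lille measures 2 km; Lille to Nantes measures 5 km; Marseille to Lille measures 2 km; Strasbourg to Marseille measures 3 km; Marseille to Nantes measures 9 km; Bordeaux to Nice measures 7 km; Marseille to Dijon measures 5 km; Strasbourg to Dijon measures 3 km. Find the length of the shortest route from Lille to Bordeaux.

4

Checking several routes:
Lille → Dijon → Strasbourg → Marseille → Bordeaux: 6 + 3 + 3 + 2 = 14
Lille → Dijon → Marseille → Bordeaux: 6 + 5 + 2 = 13
Lille → Marseille → Bordeaux: 2 + 2 = 4
Lille → Nice → Bordeaux: 2 + 7 = 9
Lille → Bordeaux: 8
The minimum is 4 km.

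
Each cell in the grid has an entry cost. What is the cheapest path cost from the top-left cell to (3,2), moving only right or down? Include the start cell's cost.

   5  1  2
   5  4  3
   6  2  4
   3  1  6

19

Best path: r0c0→r0c1→r1c1→r2c1→r3c1→r3c2
Cost: 5 + 1 + 4 + 2 + 1 + 6 = 19
For comparison, the top-then-right route costs 21.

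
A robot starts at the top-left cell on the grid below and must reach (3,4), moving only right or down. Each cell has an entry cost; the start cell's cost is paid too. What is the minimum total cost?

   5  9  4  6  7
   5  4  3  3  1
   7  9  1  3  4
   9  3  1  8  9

34

Path (0,0) → (1,0) → (1,1) → (1,2) → (1,3) → (1,4) → (2,4) → (3,4): 5 + 5 + 4 + 3 + 3 + 1 + 4 + 9 = 34.
For comparison, the top-then-right route costs 45.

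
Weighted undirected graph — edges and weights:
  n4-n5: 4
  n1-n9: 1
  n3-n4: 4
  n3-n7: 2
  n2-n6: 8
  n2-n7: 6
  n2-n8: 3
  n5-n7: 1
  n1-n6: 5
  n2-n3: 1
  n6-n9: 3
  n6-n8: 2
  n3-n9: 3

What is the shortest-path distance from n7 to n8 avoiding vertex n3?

Candidate routes:
n7-n2-n6-n8: 6 + 8 + 2 = 16
n7-n2-n8: 6 + 3 = 9
The minimum is 9.

9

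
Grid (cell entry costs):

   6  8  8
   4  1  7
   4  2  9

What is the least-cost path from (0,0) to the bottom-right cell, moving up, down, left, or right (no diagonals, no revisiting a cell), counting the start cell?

One optimal route is (0,0) (1,0) (1,1) (2,1) (2,2).
Its cost is 6 + 4 + 1 + 2 + 9 = 22.

22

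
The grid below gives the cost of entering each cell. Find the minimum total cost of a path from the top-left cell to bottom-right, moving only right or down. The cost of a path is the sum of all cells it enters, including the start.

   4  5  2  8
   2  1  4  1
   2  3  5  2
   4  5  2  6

20

Path (0,0) -> (1,0) -> (1,1) -> (1,2) -> (1,3) -> (2,3) -> (3,3): 4 + 2 + 1 + 4 + 1 + 2 + 6 = 20.
(Top row then right column would cost 28.)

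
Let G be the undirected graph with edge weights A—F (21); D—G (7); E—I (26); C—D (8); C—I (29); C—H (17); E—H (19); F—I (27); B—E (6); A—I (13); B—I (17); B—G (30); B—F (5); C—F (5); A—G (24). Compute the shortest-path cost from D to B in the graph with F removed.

37

Comparing a few candidate routes:
D→G→A→I→B: 7 + 24 + 13 + 17 = 61
D→C→I→B: 8 + 29 + 17 = 54
D→C→I→E→B: 8 + 29 + 26 + 6 = 69
D→G→B: 7 + 30 = 37
D→C→H→E→B: 8 + 17 + 19 + 6 = 50
Best route has total 37.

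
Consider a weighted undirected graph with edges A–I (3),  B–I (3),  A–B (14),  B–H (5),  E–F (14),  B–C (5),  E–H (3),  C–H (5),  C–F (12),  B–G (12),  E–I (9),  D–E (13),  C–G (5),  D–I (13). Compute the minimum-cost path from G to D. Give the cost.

Comparing a few candidate routes:
G→C→B→I→D: 5 + 5 + 3 + 13 = 26
G→B→I→D: 12 + 3 + 13 = 28
G→C→H→E→D: 5 + 5 + 3 + 13 = 26
G→C→H→B→I→D: 5 + 5 + 5 + 3 + 13 = 31
Best route has total 26.

26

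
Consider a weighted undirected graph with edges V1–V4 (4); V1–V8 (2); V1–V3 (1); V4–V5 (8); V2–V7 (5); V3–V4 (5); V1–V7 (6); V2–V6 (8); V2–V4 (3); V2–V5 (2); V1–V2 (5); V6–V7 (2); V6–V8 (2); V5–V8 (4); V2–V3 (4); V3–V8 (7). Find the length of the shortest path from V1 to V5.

6

Comparing a few candidate routes:
V1 -> V3 -> V4 -> V2 -> V5: 1 + 5 + 3 + 2 = 11
V1 -> V2 -> V5: 5 + 2 = 7
V1 -> V4 -> V2 -> V5: 4 + 3 + 2 = 9
V1 -> V3 -> V2 -> V5: 1 + 4 + 2 = 7
V1 -> V3 -> V8 -> V5: 1 + 7 + 4 = 12
V1 -> V8 -> V5: 2 + 4 = 6
Shortest: 6.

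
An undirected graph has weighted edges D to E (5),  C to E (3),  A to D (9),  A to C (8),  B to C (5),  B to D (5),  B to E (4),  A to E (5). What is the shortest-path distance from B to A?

Some routes from B to A:
B→E→A: 4 + 5 = 9
B→C→E→A: 5 + 3 + 5 = 13
B→C→A: 5 + 8 = 13
B→E→C→A: 4 + 3 + 8 = 15
B→D→A: 5 + 9 = 14
The minimum is 9.

9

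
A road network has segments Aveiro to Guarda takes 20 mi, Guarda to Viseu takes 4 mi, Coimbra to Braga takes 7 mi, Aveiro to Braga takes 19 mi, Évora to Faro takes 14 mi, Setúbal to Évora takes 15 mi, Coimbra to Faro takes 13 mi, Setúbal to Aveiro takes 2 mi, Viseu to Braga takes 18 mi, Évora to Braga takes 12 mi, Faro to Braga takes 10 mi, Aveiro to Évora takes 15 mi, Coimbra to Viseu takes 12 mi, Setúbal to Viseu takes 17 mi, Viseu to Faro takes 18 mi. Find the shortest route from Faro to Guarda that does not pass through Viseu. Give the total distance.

49

Comparing a few candidate routes:
Faro -> Braga -> Aveiro -> Guarda: 10 + 19 + 20 = 49
Faro -> Braga -> Évora -> Aveiro -> Guarda: 10 + 12 + 15 + 20 = 57
Faro -> Évora -> Aveiro -> Guarda: 14 + 15 + 20 = 49
Faro -> Évora -> Setúbal -> Aveiro -> Guarda: 14 + 15 + 2 + 20 = 51
The minimum is 49 mi.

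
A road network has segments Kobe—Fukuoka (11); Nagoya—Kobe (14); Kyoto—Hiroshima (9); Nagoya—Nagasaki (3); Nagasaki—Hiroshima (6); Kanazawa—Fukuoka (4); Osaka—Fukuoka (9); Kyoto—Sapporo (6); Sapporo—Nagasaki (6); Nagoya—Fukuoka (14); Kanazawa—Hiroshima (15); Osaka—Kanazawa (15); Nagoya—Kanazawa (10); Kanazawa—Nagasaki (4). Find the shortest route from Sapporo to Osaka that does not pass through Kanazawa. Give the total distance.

32

Comparing a few candidate routes:
Sapporo → Nagasaki → Nagoya → Fukuoka → Osaka: 6 + 3 + 14 + 9 = 32
Sapporo → Nagasaki → Nagoya → Kobe → Fukuoka → Osaka: 6 + 3 + 14 + 11 + 9 = 43
Sapporo → Kyoto → Hiroshima → Nagasaki → Nagoya → Fukuoka → Osaka: 6 + 9 + 6 + 3 + 14 + 9 = 47
Best route has total 32 km.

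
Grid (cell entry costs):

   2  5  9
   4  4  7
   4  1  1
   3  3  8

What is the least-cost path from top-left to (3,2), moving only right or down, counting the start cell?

20

Best path: [0,0] → [1,0] → [1,1] → [2,1] → [2,2] → [3,2]
Cost: 2 + 4 + 4 + 1 + 1 + 8 = 20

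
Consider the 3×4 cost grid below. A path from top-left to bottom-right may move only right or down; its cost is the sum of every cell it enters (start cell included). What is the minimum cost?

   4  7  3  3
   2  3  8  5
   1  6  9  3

Cheapest: r0c0 → r0c1 → r0c2 → r0c3 → r1c3 → r2c3
  4 + 7 + 3 + 3 + 5 + 3 = 25

25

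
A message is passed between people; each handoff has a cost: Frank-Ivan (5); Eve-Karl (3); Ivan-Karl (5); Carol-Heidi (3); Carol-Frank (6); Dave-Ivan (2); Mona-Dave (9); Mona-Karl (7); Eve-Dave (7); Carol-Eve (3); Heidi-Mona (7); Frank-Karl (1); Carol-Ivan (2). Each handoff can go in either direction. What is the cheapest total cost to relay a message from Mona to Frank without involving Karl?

16

A few of the Mona→Frank routes:
Mona → Dave → Ivan → Carol → Frank: 9 + 2 + 2 + 6 = 19
Mona → Dave → Ivan → Frank: 9 + 2 + 5 = 16
Mona → Heidi → Carol → Ivan → Frank: 7 + 3 + 2 + 5 = 17
Mona → Dave → Eve → Carol → Frank: 9 + 7 + 3 + 6 = 25
Mona → Heidi → Carol → Frank: 7 + 3 + 6 = 16
Best route has total 16.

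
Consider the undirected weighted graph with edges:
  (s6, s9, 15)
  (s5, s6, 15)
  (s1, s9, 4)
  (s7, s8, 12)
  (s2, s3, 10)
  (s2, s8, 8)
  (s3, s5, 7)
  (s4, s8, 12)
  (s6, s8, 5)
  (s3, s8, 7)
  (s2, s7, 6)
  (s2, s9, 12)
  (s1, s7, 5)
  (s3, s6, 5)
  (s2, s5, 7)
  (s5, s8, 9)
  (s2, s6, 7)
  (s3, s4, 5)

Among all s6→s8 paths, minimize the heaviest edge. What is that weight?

Checking several routes:
s6→s3→s8: max(5, 7) = 7
s6→s2→s5→s3→s8: max(7, 7, 7, 7) = 7
s6→s8: max(5) = 5
Smallest bottleneck: 5.

5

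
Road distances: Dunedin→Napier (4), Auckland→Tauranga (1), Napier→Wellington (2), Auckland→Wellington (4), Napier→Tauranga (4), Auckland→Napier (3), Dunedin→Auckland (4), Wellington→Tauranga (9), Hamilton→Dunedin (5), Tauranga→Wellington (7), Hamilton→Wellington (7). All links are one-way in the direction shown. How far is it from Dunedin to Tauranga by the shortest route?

5

Comparing a few candidate routes:
Dunedin → Napier → Tauranga: 4 + 4 = 8
Dunedin → Auckland → Tauranga: 4 + 1 = 5
Dunedin → Auckland → Napier → Tauranga: 4 + 3 + 4 = 11
Dunedin → Napier → Wellington → Tauranga: 4 + 2 + 9 = 15
Best route has total 5.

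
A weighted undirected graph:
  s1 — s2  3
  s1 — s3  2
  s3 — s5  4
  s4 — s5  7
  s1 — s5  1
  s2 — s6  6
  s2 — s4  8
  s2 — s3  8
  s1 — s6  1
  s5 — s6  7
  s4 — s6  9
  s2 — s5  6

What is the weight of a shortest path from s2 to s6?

Some routes from s2 to s6:
s2 -> s6: 6
s2 -> s5 -> s1 -> s6: 6 + 1 + 1 = 8
s2 -> s1 -> s6: 3 + 1 = 4
Best route has total 4.

4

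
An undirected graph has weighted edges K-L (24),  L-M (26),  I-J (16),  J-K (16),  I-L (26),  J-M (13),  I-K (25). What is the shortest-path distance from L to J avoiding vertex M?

40

Checking several routes:
L→K→J: 24 + 16 = 40
L→K→I→J: 24 + 25 + 16 = 65
L→I→J: 26 + 16 = 42
Shortest: 40.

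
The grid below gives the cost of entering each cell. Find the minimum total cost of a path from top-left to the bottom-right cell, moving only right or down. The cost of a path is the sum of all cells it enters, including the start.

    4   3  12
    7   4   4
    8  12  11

Best path: [0,0] [0,1] [1,1] [1,2] [2,2]
Cost: 4 + 3 + 4 + 4 + 11 = 26
For comparison, the top-then-right route costs 34.

26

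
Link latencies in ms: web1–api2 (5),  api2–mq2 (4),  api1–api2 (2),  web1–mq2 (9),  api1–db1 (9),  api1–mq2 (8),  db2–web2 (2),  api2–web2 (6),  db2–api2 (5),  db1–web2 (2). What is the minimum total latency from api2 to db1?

Paths from api2 to db1:
api2 - db2 - web2 - db1: 5 + 2 + 2 = 9
api2 - web2 - db1: 6 + 2 = 8
api2 - mq2 - api1 - db1: 4 + 8 + 9 = 21
api2 - web1 - mq2 - api1 - db1: 5 + 9 + 8 + 9 = 31
api2 - api1 - db1: 2 + 9 = 11
Shortest: 8 ms.

8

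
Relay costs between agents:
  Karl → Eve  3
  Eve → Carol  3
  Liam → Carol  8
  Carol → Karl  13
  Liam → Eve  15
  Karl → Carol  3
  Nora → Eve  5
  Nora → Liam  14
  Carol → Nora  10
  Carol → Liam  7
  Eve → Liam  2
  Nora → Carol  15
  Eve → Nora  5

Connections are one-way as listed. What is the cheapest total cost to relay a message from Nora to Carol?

8

Comparing a few candidate routes:
Nora → Eve → Carol: 5 + 3 = 8
Nora → Eve → Liam → Carol: 5 + 2 + 8 = 15
Nora → Carol: 15
Nora → Liam → Carol: 14 + 8 = 22
Best route has total 8.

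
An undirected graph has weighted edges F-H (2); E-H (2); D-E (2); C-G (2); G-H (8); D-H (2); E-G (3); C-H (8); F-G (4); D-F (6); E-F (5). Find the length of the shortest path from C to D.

7

Some routes from C to D:
C → H → D: 8 + 2 = 10
C → G → E → H → D: 2 + 3 + 2 + 2 = 9
C → H → E → D: 8 + 2 + 2 = 12
C → G → E → D: 2 + 3 + 2 = 7
C → G → F → H → D: 2 + 4 + 2 + 2 = 10
The minimum is 7.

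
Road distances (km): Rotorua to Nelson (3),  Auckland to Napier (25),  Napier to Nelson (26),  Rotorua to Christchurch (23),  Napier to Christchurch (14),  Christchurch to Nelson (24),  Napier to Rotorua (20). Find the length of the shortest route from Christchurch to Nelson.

Paths from Christchurch to Nelson:
Christchurch - Napier - Rotorua - Nelson: 14 + 20 + 3 = 37
Christchurch - Nelson: 24
Christchurch - Rotorua - Napier - Nelson: 23 + 20 + 26 = 69
Christchurch - Rotorua - Nelson: 23 + 3 = 26
Christchurch - Napier - Nelson: 14 + 26 = 40
Best route has total 24 km.

24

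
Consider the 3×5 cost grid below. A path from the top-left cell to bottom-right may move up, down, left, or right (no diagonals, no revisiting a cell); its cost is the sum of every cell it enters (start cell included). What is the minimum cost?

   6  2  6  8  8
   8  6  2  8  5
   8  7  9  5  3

Path r0c0 r0c1 r0c2 r1c2 r1c3 r1c4 r2c4: 6 + 2 + 6 + 2 + 8 + 5 + 3 = 32.

32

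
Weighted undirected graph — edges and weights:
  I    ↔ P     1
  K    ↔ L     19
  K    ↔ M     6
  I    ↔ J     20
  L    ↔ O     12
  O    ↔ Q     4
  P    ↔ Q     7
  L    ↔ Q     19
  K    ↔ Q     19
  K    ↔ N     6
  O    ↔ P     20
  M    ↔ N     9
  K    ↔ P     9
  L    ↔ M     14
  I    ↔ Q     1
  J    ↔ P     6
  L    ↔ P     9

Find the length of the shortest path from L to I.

10

A few of the L→I routes:
L-P-Q-I: 9 + 7 + 1 = 17
L-O-Q-I: 12 + 4 + 1 = 17
L-P-I: 9 + 1 = 10
L-Q-I: 19 + 1 = 20
Best route has total 10.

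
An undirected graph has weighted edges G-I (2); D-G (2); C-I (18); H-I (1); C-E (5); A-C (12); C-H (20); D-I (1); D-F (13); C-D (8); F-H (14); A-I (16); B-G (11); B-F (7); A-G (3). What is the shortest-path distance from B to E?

A few of the B→E routes:
B -> G -> D -> C -> E: 11 + 2 + 8 + 5 = 26
B -> G -> I -> D -> C -> E: 11 + 2 + 1 + 8 + 5 = 27
B -> G -> A -> C -> E: 11 + 3 + 12 + 5 = 31
B -> F -> D -> C -> E: 7 + 13 + 8 + 5 = 33
B -> F -> H -> I -> D -> C -> E: 7 + 14 + 1 + 1 + 8 + 5 = 36
The minimum is 26.

26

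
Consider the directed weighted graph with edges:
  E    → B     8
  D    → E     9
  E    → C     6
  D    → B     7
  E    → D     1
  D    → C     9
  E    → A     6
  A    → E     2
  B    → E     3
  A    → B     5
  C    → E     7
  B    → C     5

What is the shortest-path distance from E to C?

Some routes from E to C:
E→C: 6
E→B→C: 8 + 5 = 13
E→D→C: 1 + 9 = 10
E→D→B→C: 1 + 7 + 5 = 13
Best route has total 6.

6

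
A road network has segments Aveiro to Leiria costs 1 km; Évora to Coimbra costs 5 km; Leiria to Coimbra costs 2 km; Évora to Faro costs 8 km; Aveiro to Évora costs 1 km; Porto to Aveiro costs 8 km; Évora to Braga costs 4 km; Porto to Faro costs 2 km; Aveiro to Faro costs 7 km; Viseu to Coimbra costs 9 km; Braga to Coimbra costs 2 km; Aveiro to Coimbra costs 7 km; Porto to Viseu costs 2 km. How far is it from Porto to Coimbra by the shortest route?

11

Checking several routes:
Porto-Aveiro-Leiria-Coimbra: 8 + 1 + 2 = 11
Porto-Viseu-Coimbra: 2 + 9 = 11
Porto-Aveiro-Évora-Coimbra: 8 + 1 + 5 = 14
Porto-Faro-Aveiro-Leiria-Coimbra: 2 + 7 + 1 + 2 = 12
Best route has total 11 km.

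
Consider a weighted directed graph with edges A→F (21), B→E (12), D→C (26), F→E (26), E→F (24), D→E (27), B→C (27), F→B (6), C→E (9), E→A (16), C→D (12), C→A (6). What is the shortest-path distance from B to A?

28

Comparing a few candidate routes:
B - E - A: 12 + 16 = 28
B - C - A: 27 + 6 = 33
B - C - E - A: 27 + 9 + 16 = 52
Shortest: 28.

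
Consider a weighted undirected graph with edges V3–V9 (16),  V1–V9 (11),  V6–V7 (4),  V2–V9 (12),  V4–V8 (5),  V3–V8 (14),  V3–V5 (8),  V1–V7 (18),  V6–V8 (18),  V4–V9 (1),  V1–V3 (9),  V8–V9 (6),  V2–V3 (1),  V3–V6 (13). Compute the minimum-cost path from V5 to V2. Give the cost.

9

A few of the V5→V2 routes:
V5 → V3 → V2: 8 + 1 = 9
V5 → V3 → V1 → V9 → V2: 8 + 9 + 11 + 12 = 40
V5 → V3 → V9 → V2: 8 + 16 + 12 = 36
V5 → V3 → V8 → V9 → V2: 8 + 14 + 6 + 12 = 40
V5 → V3 → V8 → V4 → V9 → V2: 8 + 14 + 5 + 1 + 12 = 40
Shortest: 9.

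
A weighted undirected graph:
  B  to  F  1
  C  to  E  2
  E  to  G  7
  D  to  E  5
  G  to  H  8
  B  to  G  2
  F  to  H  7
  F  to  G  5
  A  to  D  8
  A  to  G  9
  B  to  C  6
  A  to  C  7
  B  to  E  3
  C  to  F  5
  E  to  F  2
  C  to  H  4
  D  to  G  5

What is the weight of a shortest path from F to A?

11

Comparing a few candidate routes:
F-B-E-C-A: 1 + 3 + 2 + 7 = 13
F-E-C-A: 2 + 2 + 7 = 11
F-B-G-A: 1 + 2 + 9 = 12
F-C-A: 5 + 7 = 12
Shortest: 11.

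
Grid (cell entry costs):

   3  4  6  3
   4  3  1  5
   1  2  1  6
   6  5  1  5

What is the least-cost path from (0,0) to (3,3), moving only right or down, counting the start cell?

Take [0,0] -> [1,0] -> [2,0] -> [2,1] -> [2,2] -> [3,2] -> [3,3] for a total of 3 + 4 + 1 + 2 + 1 + 1 + 5 = 17.
For comparison, the top-then-right route costs 32.

17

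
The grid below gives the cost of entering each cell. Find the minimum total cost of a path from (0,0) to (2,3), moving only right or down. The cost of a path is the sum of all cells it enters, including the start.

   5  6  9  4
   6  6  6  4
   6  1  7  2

27

Take (0,0)→(0,1)→(1,1)→(2,1)→(2,2)→(2,3) for a total of 5 + 6 + 6 + 1 + 7 + 2 = 27.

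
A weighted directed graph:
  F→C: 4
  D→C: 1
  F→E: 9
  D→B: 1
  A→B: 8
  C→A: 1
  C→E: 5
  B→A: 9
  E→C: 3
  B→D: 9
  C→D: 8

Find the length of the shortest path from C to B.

Paths from C to B:
C→D→B: 8 + 1 = 9
C→A→B: 1 + 8 = 9
Shortest: 9.

9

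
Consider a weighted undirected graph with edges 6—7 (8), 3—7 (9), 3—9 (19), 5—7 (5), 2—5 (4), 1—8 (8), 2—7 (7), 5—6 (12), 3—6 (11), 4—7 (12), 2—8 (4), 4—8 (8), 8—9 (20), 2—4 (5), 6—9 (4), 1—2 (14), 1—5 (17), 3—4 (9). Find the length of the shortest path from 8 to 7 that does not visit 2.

20

Comparing a few candidate routes:
8→4→7: 8 + 12 = 20
8→9→6→7: 20 + 4 + 8 = 32
8→4→3→7: 8 + 9 + 9 = 26
8→4→3→6→7: 8 + 9 + 11 + 8 = 36
8→1→5→7: 8 + 17 + 5 = 30
Shortest: 20.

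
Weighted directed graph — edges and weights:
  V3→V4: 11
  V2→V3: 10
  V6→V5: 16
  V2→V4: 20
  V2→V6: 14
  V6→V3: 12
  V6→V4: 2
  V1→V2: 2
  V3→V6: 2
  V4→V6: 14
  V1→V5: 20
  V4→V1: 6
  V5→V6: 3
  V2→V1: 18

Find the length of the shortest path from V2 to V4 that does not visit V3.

16

Candidate routes:
V2-V1-V5-V6-V4: 18 + 20 + 3 + 2 = 43
V2-V6-V4: 14 + 2 = 16
V2-V4: 20
The minimum is 16.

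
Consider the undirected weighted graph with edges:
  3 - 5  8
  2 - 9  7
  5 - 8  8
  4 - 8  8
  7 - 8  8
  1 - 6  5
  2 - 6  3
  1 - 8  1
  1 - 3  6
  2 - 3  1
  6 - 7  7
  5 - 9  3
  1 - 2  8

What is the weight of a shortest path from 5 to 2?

A few of the 5→2 routes:
5→8→1→6→2: 8 + 1 + 5 + 3 = 17
5→9→2: 3 + 7 = 10
5→8→1→3→2: 8 + 1 + 6 + 1 = 16
5→3→2: 8 + 1 = 9
5→8→1→2: 8 + 1 + 8 = 17
Best route has total 9.

9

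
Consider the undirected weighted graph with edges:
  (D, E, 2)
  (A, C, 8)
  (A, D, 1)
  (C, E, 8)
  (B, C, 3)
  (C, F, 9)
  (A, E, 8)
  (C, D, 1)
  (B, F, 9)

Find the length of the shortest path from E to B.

Some routes from E to B:
E → D → C → B: 2 + 1 + 3 = 6
E → A → D → C → B: 8 + 1 + 1 + 3 = 13
E → C → B: 8 + 3 = 11
The minimum is 6.

6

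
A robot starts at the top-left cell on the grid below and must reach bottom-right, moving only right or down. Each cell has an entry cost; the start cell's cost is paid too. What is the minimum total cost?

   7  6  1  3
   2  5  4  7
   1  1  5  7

23

Path (0,0)→(1,0)→(2,0)→(2,1)→(2,2)→(2,3): 7 + 2 + 1 + 1 + 5 + 7 = 23.
(Top row then right column would cost 31.)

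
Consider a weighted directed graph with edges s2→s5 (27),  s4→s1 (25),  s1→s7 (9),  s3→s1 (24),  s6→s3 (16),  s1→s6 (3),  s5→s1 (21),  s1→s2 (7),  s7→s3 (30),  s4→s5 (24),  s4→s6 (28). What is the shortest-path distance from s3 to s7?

33

Routes from s3 to s7:
s3-s1-s7: 24 + 9 = 33
Best route has total 33.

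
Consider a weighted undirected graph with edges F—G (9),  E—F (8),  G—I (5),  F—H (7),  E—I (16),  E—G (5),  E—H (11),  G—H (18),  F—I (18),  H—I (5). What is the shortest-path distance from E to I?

Checking several routes:
E - I: 16
E - H - I: 11 + 5 = 16
E - G - I: 5 + 5 = 10
Best route has total 10.

10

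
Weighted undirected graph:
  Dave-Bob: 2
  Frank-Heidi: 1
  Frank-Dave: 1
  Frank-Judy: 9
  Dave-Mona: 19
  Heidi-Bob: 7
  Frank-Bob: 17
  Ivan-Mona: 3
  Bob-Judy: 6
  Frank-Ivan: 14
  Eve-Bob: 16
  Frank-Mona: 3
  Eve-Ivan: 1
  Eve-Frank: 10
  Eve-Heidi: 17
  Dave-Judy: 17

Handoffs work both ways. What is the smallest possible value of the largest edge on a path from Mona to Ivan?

3

A few of the Mona→Ivan routes:
Mona→Frank→Eve→Ivan: max(3, 10, 1) = 10
Mona→Frank→Ivan: max(3, 14) = 14
Mona→Ivan: max(3) = 3
The minimum achievable maximum is 3.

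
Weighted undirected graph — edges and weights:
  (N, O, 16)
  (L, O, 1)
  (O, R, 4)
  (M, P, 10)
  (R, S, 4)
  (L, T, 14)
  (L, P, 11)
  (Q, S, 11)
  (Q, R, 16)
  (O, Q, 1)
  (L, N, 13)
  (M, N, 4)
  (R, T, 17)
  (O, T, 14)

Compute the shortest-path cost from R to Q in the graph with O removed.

Candidate routes:
R → Q: 16
R → S → Q: 4 + 11 = 15
Best route has total 15.

15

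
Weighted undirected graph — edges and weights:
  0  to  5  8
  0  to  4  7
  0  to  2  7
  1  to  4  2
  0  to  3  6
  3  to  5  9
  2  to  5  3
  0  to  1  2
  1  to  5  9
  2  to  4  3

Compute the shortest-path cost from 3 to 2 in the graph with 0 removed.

12

Paths from 3 to 2 avoiding 0:
3 → 5 → 1 → 4 → 2: 9 + 9 + 2 + 3 = 23
3 → 5 → 2: 9 + 3 = 12
Best route has total 12.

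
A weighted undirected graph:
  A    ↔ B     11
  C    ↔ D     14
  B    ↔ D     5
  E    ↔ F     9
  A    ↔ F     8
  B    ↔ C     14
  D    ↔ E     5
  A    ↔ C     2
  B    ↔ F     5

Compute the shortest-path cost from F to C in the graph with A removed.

19

Candidate routes:
F -> E -> D -> B -> C: 9 + 5 + 5 + 14 = 33
F -> B -> D -> C: 5 + 5 + 14 = 24
F -> B -> C: 5 + 14 = 19
F -> E -> D -> C: 9 + 5 + 14 = 28
Best route has total 19.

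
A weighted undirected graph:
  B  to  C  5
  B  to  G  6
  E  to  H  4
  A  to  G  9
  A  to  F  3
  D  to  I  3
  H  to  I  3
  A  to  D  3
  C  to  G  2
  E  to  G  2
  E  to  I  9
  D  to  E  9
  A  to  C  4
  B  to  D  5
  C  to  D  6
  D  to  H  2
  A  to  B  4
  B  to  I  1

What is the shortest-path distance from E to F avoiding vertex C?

Comparing a few candidate routes:
E→G→B→A→F: 2 + 6 + 4 + 3 = 15
E→G→A→F: 2 + 9 + 3 = 14
E→H→I→B→A→F: 4 + 3 + 1 + 4 + 3 = 15
E→H→D→A→F: 4 + 2 + 3 + 3 = 12
The minimum is 12.

12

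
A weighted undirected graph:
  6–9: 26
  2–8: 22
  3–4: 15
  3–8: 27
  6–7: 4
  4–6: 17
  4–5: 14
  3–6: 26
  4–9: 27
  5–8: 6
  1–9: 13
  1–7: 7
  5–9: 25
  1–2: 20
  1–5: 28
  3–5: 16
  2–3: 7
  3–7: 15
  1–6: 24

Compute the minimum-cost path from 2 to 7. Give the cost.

Comparing a few candidate routes:
2 - 3 - 4 - 6 - 7: 7 + 15 + 17 + 4 = 43
2 - 1 - 7: 20 + 7 = 27
2 - 3 - 5 - 4 - 6 - 7: 7 + 16 + 14 + 17 + 4 = 58
2 - 3 - 7: 7 + 15 = 22
2 - 1 - 6 - 7: 20 + 24 + 4 = 48
2 - 3 - 6 - 7: 7 + 26 + 4 = 37
Best route has total 22.

22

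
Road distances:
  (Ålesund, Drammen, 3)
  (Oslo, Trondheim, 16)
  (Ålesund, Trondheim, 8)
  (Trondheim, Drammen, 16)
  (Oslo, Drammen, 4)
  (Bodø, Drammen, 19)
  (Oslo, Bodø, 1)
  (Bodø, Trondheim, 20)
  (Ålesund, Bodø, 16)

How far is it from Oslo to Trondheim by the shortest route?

Checking several routes:
Oslo -> Drammen -> Trondheim: 4 + 16 = 20
Oslo -> Bodø -> Trondheim: 1 + 20 = 21
Oslo -> Trondheim: 16
Oslo -> Drammen -> Ålesund -> Trondheim: 4 + 3 + 8 = 15
The minimum is 15.

15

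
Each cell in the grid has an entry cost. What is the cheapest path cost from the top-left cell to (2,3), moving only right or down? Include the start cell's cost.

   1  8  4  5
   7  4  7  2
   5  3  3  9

Take r0c0→r1c0→r1c1→r2c1→r2c2→r2c3 for a total of 1 + 7 + 4 + 3 + 3 + 9 = 27.

27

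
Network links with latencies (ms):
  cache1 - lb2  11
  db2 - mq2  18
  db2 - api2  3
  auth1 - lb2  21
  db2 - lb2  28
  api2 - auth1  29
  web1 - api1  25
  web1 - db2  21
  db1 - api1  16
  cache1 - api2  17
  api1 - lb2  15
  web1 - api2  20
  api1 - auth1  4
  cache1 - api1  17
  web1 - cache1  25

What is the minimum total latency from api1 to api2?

33

Checking several routes:
api1 → auth1 → api2: 4 + 29 = 33
api1 → cache1 → api2: 17 + 17 = 34
api1 → lb2 → cache1 → api2: 15 + 11 + 17 = 43
api1 → web1 → api2: 25 + 20 = 45
api1 → lb2 → db2 → api2: 15 + 28 + 3 = 46
Shortest: 33 ms.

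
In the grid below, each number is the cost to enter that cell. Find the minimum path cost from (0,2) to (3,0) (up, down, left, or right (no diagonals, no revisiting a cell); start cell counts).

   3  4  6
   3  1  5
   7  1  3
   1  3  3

16

Path (0,2) → (0,1) → (1,1) → (2,1) → (3,1) → (3,0): 6 + 4 + 1 + 1 + 3 + 1 = 16.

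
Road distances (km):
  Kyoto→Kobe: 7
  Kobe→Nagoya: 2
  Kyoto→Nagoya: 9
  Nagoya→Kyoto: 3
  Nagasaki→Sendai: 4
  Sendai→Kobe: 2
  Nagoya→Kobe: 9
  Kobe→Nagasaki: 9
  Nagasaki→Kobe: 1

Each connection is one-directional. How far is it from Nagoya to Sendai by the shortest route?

22

Routes from Nagoya to Sendai:
Nagoya-Kobe-Nagasaki-Sendai: 9 + 9 + 4 = 22
Nagoya-Kyoto-Kobe-Nagasaki-Sendai: 3 + 7 + 9 + 4 = 23
Best route has total 22 km.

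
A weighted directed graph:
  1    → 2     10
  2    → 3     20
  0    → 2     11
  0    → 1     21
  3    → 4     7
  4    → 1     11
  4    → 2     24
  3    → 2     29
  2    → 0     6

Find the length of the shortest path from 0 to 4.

38

Routes from 0 to 4:
0 → 1 → 2 → 3 → 4: 21 + 10 + 20 + 7 = 58
0 → 2 → 3 → 4: 11 + 20 + 7 = 38
Best route has total 38.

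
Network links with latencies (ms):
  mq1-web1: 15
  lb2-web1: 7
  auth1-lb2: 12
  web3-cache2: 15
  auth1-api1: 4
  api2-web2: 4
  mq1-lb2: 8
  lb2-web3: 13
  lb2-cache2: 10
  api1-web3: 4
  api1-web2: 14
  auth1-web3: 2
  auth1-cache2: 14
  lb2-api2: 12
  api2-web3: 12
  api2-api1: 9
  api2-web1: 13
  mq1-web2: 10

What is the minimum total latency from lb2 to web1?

A few of the lb2→web1 routes:
lb2 - auth1 - api1 - api2 - web1: 12 + 4 + 9 + 13 = 38
lb2 - mq1 - web1: 8 + 15 = 23
lb2 - mq1 - web2 - api2 - web1: 8 + 10 + 4 + 13 = 35
lb2 - api2 - web1: 12 + 13 = 25
lb2 - web1: 7
Best route has total 7 ms.

7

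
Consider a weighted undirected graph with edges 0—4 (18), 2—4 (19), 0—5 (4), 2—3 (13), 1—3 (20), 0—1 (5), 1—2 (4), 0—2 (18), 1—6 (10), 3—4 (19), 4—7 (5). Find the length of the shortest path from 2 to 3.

13

Comparing a few candidate routes:
2-1-3: 4 + 20 = 24
2-4-3: 19 + 19 = 38
2-0-1-3: 18 + 5 + 20 = 43
2-3: 13
Shortest: 13.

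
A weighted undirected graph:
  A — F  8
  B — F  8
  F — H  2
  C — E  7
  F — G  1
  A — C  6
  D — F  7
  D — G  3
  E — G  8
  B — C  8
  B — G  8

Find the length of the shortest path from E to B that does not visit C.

16

Routes from E to B avoiding C:
E-G-D-F-B: 8 + 3 + 7 + 8 = 26
E-G-F-B: 8 + 1 + 8 = 17
E-G-B: 8 + 8 = 16
Shortest: 16.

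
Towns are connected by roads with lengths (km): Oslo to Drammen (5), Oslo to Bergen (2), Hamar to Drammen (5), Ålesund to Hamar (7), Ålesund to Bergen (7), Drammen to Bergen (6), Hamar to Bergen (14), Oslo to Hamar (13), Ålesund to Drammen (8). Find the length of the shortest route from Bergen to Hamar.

Some routes from Bergen to Hamar:
Bergen→Hamar: 14
Bergen→Oslo→Drammen→Hamar: 2 + 5 + 5 = 12
Bergen→Oslo→Hamar: 2 + 13 = 15
Bergen→Ålesund→Hamar: 7 + 7 = 14
Bergen→Drammen→Hamar: 6 + 5 = 11
Shortest: 11 km.

11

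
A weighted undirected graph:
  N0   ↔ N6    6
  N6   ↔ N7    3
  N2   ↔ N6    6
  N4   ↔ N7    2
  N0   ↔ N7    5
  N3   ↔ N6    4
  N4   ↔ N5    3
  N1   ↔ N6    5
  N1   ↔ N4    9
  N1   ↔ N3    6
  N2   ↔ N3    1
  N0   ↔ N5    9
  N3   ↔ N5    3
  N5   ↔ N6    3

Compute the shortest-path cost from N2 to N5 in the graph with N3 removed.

9

Checking several routes:
N2 → N6 → N5: 6 + 3 = 9
N2 → N6 → N7 → N4 → N5: 6 + 3 + 2 + 3 = 14
N2 → N6 → N0 → N5: 6 + 6 + 9 = 21
The minimum is 9.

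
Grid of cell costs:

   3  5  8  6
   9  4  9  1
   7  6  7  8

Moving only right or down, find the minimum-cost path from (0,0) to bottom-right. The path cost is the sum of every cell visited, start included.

30

Take r0c0 -> r0c1 -> r1c1 -> r1c2 -> r1c3 -> r2c3 for a total of 3 + 5 + 4 + 9 + 1 + 8 = 30.
For comparison, the top-then-right route costs 31.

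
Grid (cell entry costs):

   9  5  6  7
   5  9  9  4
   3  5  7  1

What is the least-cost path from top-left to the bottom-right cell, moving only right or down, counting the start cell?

30

Best path: (0,0) -> (1,0) -> (2,0) -> (2,1) -> (2,2) -> (2,3)
Cost: 9 + 5 + 3 + 5 + 7 + 1 = 30
For comparison, the top-then-right route costs 32.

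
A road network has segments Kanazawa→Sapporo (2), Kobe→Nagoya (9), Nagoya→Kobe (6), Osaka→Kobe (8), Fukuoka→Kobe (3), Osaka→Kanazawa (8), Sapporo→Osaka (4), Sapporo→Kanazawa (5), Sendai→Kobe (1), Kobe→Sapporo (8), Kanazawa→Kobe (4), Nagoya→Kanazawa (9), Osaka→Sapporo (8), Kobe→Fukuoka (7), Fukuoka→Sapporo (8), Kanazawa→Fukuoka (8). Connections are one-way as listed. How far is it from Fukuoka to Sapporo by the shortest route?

Candidate routes:
Fukuoka→Kobe→Sapporo: 3 + 8 = 11
Fukuoka→Sapporo: 8
Fukuoka→Kobe→Nagoya→Kanazawa→Sapporo: 3 + 9 + 9 + 2 = 23
Best route has total 8 mi.

8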